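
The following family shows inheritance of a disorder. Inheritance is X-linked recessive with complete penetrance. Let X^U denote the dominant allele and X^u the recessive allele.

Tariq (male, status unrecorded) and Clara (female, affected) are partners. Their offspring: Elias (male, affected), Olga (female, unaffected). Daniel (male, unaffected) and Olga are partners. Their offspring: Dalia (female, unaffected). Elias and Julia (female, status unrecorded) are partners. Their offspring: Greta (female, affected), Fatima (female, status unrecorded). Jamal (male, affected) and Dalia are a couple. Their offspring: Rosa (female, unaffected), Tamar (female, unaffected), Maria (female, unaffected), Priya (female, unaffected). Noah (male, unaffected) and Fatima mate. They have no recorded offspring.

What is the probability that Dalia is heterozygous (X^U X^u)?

1/17

Daniel is unaffected, so Daniel is X^U Y.
Olga is unaffected so carries U and received u from Clara (X^u X^u), so Olga is X^U X^u.
Their cross gives offspring ratios 1/2 X^U X^U : 1/2 X^U X^u. Conditioning on Dalia being unaffected, P(X^U X^u) = 1/2 / 1 = 1/2 before taking Dalia's own offspring into account.
Jamal is affected, so Jamal is X^u Y.
Now use Dalia's offspring. Probability of each recorded status — unaffected daughter Rosa: 1/2 if Dalia is X^U X^u, 1 if X^U X^U; unaffected daughter Tamar: 1/2 if Dalia is X^U X^u, 1 if X^U X^U; unaffected daughter Maria: 1/2 if Dalia is X^U X^u, 1 if X^U X^U; unaffected daughter Priya: 1/2 if Dalia is X^U X^u, 1 if X^U X^U.
Bayes: P(X^U X^u) = 1/2·1/16 / (1/2·1/16 + 1/2·1) = 1/17.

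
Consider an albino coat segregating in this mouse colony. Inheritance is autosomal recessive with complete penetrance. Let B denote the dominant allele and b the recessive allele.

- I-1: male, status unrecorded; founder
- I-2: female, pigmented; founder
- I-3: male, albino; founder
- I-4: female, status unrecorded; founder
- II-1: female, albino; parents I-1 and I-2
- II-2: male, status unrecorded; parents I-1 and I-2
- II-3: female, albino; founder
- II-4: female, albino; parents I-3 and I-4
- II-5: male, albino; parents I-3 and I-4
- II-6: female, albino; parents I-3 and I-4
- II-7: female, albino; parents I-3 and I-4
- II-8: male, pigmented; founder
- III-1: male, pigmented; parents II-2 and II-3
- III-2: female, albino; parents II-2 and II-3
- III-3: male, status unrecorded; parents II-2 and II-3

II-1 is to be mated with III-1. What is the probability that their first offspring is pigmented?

1/2

II-1 is albino, so II-1 is bb.
III-1 is pigmented so carries B and received b from II-3 (bb), so III-1 is Bb.
The cross gives 1/2 Bb : 1/2 bb, so P(offspring is pigmented) = 1/2.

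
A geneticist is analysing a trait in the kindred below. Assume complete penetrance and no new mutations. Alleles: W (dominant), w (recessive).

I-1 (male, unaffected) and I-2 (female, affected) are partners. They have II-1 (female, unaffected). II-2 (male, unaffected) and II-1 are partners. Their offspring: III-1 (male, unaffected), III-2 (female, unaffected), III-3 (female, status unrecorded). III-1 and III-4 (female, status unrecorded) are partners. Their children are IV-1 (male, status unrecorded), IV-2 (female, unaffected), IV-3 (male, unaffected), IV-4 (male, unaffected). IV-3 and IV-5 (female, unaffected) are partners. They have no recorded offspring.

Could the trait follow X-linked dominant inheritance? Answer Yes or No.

Yes

A consistent assignment under X-linked dominant exists: I-1 X^w Y, I-2 X^W X^w, II-1 X^w X^w, II-2 X^w Y, III-1 X^w Y, III-2 X^w X^w, III-3 X^w X^w, III-4 X^W X^w, IV-1 X^W Y, IV-2 X^w X^w, IV-3 X^w Y, IV-4 X^w Y, IV-5 X^w X^w.
In this assignment every recorded phenotype matches its genotype and every non-founder's genotype is obtainable from its parents' genotypes, so the pedigree is consistent.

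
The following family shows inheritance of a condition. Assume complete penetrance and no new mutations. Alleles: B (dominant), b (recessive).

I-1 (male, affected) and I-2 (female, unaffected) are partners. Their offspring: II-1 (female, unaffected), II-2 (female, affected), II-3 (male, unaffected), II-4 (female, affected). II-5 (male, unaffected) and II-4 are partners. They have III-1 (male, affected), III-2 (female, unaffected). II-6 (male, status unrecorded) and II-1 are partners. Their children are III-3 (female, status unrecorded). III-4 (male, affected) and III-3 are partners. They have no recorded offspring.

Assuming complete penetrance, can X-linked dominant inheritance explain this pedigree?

No

Under X-linked dominant, II-1 (unaffected, female) cannot arise from I-1 (affected) × I-2 (unaffected).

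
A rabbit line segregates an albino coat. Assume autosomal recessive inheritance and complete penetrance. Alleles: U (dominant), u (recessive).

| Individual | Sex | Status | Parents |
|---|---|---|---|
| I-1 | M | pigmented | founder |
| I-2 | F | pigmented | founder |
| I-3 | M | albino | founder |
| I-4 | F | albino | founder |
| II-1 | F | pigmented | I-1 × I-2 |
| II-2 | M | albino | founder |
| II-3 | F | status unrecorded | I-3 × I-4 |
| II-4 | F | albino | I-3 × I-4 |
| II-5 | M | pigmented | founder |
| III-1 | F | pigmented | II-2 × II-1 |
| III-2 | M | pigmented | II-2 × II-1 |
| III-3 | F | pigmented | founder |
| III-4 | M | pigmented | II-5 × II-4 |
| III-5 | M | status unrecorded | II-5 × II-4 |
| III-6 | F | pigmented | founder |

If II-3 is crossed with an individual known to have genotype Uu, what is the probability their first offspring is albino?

II-3 received u from I-3 (uu) and received u from I-4 (uu), so II-3 is uu.
The cross gives 1/2 Uu : 1/2 uu, so P(offspring is albino) = 1/2.

1/2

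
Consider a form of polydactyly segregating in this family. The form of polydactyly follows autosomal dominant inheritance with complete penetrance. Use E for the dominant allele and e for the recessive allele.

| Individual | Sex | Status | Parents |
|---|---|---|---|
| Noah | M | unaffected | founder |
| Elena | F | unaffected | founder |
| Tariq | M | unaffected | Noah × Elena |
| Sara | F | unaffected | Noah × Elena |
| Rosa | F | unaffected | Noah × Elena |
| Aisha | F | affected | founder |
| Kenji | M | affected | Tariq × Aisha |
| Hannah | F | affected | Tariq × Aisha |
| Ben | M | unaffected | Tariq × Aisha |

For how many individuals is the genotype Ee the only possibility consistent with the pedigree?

Obligate heterozygotes: Aisha is affected so carries E and passed e to Ben (ee), so Aisha is Ee; Kenji is affected so carries E and received e from Tariq (ee), so Kenji is Ee; Hannah is affected so carries E and received e from Tariq (ee), so Hannah is Ee.
Every other individual is either homozygous by phenotype or has at least one consistent homozygous assignment, so the count is 3.

3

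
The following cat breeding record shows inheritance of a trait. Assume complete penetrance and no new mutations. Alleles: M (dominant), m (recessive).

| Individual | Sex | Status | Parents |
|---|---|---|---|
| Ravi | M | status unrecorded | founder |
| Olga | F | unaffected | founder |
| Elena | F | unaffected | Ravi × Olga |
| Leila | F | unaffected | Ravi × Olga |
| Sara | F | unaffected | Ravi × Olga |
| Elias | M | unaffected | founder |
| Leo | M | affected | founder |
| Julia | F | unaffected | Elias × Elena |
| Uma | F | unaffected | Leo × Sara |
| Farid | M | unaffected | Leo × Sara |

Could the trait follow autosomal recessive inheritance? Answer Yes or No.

Yes

A consistent assignment under autosomal recessive exists: Ravi MM, Olga MM, Elena MM, Leila MM, Sara MM, Elias MM, Leo mm, Julia MM, Uma Mm, Farid Mm.
In this assignment every recorded phenotype matches its genotype and every non-founder's genotype is obtainable from its parents' genotypes, so the pedigree is consistent.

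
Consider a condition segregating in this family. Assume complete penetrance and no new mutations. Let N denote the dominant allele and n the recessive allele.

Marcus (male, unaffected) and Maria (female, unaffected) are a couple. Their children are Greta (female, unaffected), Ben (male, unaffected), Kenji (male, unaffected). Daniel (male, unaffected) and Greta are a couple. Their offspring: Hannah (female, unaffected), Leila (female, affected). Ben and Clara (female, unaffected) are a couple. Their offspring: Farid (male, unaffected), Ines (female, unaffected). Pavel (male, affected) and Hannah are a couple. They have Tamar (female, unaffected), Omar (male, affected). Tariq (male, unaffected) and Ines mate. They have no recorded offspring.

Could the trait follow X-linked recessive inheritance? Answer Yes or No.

No

Under X-linked recessive, Leila (affected, female) cannot arise from Daniel (unaffected) × Greta (unaffected).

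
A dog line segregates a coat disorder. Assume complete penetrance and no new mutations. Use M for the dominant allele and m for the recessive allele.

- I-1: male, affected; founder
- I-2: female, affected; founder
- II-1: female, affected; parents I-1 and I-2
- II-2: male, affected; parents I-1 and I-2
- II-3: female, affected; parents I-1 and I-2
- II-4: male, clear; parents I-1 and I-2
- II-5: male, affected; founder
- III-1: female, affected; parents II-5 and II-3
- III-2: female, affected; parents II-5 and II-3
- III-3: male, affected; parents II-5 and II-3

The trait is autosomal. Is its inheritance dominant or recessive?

I-1 and I-2 are both affected yet have a clear child II-4. Under a recessive model two affected parents are homozygous and every child would be affected, so the trait cannot be recessive.

dominant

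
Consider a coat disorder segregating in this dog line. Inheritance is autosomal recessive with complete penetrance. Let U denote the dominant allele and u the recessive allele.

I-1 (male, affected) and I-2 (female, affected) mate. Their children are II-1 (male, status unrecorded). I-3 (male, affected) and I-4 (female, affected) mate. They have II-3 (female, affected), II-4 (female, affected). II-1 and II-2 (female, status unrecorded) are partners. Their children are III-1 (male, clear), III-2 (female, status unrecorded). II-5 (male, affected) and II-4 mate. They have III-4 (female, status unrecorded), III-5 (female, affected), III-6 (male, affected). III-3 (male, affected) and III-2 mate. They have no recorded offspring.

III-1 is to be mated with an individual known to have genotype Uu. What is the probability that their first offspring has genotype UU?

III-1 is clear so carries U and received u from II-1 (uu), so III-1 is Uu.
The cross gives 1/4 UU : 1/2 Uu : 1/4 uu, so P(offspring has genotype UU) = 1/4.

1/4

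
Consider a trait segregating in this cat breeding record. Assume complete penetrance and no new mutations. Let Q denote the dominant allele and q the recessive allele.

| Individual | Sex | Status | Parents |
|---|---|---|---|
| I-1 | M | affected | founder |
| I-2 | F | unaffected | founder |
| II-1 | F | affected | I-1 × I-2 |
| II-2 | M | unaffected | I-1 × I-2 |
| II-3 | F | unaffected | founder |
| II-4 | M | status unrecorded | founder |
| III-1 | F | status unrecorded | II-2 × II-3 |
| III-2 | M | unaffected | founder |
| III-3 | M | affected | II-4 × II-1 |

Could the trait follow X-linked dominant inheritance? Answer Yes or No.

A consistent assignment under X-linked dominant exists: I-1 X^Q Y, I-2 X^q X^q, II-1 X^Q X^q, II-2 X^q Y, II-3 X^q X^q, II-4 X^Q Y, III-1 X^q X^q, III-2 X^q Y, III-3 X^Q Y.
In this assignment every recorded phenotype matches its genotype and every non-founder's genotype is obtainable from its parents' genotypes, so the pedigree is consistent.

Yes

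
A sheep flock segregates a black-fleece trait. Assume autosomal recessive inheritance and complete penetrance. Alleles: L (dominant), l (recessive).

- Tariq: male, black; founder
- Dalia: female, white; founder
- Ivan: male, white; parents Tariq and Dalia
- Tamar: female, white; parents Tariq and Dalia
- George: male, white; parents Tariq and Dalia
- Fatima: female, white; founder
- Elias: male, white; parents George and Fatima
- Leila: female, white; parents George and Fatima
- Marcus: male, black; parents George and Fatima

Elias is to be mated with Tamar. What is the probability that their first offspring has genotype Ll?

George is white so carries L and received l from Tariq (ll), so George is Ll.
Fatima is white so carries L and passed l to Marcus (ll), so Fatima is Ll.
Elias is a white offspring of George (Ll) × Fatima (Ll), whose cross gives 1/4 LL : 1/2 Ll : 1/4 ll; conditioning on being white, Elias is LL with probability 1/3, Ll with probability 2/3.
Tamar is white so carries L and received l from Tariq (ll), so Tamar is Ll.
Summing over parental genotype combinations, P(offspring has genotype Ll) = 1/3·1/2 + 2/3·1/2 = 1/2.

1/2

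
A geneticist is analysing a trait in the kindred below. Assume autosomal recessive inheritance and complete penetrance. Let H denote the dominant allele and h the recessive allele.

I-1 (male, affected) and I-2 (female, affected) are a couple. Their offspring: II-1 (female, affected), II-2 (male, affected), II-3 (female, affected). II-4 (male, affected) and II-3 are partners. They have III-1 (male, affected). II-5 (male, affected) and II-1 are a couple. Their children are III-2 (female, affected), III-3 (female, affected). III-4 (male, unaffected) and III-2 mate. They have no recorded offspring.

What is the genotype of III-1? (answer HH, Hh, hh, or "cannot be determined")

hh

III-1 is affected, so III-1 is hh.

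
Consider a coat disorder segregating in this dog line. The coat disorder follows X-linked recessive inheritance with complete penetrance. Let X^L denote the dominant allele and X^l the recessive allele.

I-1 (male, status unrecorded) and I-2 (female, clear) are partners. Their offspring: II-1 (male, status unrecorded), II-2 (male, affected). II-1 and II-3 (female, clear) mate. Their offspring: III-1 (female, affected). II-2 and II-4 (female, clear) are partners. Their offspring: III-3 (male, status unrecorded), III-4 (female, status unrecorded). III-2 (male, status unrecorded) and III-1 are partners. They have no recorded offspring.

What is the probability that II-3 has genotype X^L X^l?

1

II-3 is clear so carries L and passed l to III-1 (X^l X^l), so II-3 is X^L X^l, giving P(X^L X^l) = 1.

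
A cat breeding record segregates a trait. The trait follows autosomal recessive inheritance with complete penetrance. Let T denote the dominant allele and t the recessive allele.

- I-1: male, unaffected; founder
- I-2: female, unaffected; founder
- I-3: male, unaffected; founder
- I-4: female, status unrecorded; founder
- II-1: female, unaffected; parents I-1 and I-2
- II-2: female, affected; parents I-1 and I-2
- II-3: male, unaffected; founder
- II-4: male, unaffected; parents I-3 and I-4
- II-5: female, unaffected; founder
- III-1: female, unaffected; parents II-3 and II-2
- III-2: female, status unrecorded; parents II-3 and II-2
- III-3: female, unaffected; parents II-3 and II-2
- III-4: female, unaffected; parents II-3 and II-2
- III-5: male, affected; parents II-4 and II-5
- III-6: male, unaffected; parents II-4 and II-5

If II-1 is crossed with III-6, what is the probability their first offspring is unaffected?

I-1 is unaffected so carries T and passed t to II-2 (tt), so I-1 is Tt.
I-2 is unaffected so carries T and passed t to II-2 (tt), so I-2 is Tt.
II-1 is an unaffected offspring of I-1 (Tt) × I-2 (Tt), whose cross gives 1/4 TT : 1/2 Tt : 1/4 tt; conditioning on being unaffected, II-1 is TT with probability 1/3, Tt with probability 2/3.
II-4 is unaffected so carries T and passed t to III-5 (tt), so II-4 is Tt.
II-5 is unaffected so carries T and passed t to III-5 (tt), so II-5 is Tt.
III-6 is an unaffected offspring of II-4 (Tt) × II-5 (Tt), whose cross gives 1/4 TT : 1/2 Tt : 1/4 tt; conditioning on being unaffected, III-6 is TT with probability 1/3, Tt with probability 2/3.
Summing over parental genotype combinations, P(offspring is unaffected) = 1/9·1 + 2/9·1 + 2/9·1 + 4/9·3/4 = 8/9.

8/9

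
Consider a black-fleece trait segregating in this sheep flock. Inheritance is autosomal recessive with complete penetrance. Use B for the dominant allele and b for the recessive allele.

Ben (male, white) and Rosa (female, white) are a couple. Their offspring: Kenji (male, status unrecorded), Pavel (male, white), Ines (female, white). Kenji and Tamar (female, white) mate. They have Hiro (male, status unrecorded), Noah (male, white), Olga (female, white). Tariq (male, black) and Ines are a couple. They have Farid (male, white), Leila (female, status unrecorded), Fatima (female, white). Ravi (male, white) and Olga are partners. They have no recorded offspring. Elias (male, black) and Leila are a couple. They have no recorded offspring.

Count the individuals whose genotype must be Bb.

2

Obligate heterozygotes: Farid is white so carries B and received b from Tariq (bb), so Farid is Bb; Fatima is white so carries B and received b from Tariq (bb), so Fatima is Bb.
Every other individual is either homozygous by phenotype or has at least one consistent homozygous assignment, so the count is 2.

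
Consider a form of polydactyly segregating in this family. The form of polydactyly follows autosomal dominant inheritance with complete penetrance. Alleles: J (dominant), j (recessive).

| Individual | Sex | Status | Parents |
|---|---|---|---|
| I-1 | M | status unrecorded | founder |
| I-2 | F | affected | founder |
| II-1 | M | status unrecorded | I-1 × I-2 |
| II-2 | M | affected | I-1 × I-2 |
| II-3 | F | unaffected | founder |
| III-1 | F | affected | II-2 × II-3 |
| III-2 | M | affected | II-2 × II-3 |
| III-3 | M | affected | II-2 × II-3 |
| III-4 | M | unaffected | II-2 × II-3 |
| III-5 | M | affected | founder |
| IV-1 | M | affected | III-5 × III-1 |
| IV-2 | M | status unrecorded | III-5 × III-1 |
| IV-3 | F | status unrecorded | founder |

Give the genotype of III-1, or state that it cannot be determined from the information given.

From phenotype alone, III-1 is JJ or Jj.
III-1 is affected so carries J and received j from II-3 (jj), so III-1 is Jj.

Jj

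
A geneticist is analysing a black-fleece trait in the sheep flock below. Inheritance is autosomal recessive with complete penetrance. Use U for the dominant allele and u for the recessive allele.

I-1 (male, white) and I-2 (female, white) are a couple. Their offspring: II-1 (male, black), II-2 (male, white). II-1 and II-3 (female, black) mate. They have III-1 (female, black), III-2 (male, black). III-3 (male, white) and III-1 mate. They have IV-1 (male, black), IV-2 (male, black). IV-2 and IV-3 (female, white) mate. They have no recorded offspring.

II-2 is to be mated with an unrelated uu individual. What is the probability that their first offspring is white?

2/3

I-1 is white so carries U and passed u to II-1 (uu), so I-1 is Uu.
I-2 is white so carries U and passed u to II-1 (uu), so I-2 is Uu.
II-2 is a white offspring of I-1 (Uu) × I-2 (Uu), whose cross gives 1/4 UU : 1/2 Uu : 1/4 uu; conditioning on being white, II-2 is UU with probability 1/3, Uu with probability 2/3.
Summing over parental genotype combinations, P(offspring is white) = 1/3·1 + 2/3·1/2 = 2/3.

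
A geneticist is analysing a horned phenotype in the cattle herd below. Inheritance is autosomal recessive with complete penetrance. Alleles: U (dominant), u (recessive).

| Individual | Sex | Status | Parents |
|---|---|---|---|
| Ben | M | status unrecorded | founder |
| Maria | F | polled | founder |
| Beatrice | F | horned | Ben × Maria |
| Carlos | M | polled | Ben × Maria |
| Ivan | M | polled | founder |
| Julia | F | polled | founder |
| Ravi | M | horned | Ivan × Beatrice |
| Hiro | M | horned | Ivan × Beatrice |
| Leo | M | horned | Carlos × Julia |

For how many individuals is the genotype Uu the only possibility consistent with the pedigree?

4

Obligate heterozygotes: Maria is polled so carries U and passed u to Beatrice (uu), so Maria is Uu; Carlos is polled so carries U and passed u to Leo (uu), so Carlos is Uu; Ivan is polled so carries U and passed u to Ravi (uu), so Ivan is Uu; Julia is polled so carries U and passed u to Leo (uu), so Julia is Uu.
Every other individual is either homozygous by phenotype or has at least one consistent homozygous assignment, so the count is 4.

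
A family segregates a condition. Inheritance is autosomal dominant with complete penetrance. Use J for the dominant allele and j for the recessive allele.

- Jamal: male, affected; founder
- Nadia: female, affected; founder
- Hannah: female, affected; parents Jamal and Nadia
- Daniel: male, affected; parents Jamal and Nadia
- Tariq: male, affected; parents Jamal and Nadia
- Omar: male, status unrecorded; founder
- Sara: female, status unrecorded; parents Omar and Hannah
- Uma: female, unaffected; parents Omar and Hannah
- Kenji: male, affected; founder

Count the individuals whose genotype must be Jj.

Obligate heterozygotes: Hannah is affected so carries J and passed j to Uma (jj), so Hannah is Jj.
Every other individual is either homozygous by phenotype or has at least one consistent homozygous assignment, so the count is 1.

1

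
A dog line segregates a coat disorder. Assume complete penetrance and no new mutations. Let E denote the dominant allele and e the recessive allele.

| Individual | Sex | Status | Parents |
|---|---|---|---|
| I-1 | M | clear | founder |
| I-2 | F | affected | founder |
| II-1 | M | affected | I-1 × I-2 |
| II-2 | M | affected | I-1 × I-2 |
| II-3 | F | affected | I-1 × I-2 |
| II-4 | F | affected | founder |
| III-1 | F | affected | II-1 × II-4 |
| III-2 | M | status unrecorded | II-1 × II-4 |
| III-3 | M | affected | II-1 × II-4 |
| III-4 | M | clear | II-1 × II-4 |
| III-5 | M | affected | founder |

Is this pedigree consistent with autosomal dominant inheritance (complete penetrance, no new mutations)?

Yes

A consistent assignment under autosomal dominant exists: I-1 ee, I-2 EE, II-1 Ee, II-2 Ee, II-3 Ee, II-4 Ee, III-1 EE, III-2 EE, III-3 EE, III-4 ee, III-5 EE.
In this assignment every recorded phenotype matches its genotype and every non-founder's genotype is obtainable from its parents' genotypes, so the pedigree is consistent.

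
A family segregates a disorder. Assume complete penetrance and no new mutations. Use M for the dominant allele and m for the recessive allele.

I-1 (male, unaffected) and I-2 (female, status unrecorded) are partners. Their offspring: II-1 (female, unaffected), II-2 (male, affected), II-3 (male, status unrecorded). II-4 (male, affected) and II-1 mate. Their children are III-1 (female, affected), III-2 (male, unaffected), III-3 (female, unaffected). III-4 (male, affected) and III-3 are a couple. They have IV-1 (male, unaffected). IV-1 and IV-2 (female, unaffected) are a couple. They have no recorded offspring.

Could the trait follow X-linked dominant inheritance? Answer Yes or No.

No

Under X-linked dominant, III-3 (unaffected, female) cannot arise from II-4 (affected) × II-1 (unaffected).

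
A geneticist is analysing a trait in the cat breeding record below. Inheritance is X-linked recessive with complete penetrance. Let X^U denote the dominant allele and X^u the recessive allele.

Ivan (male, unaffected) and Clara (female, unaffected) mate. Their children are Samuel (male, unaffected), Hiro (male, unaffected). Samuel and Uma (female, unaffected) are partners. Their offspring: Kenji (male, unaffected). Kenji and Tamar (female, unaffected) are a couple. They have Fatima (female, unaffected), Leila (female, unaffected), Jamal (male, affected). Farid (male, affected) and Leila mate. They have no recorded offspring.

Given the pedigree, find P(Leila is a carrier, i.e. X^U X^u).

Kenji is unaffected, so Kenji is X^U Y.
Tamar is unaffected so carries U and passed u to Jamal (X^u Y), so Tamar is X^U X^u.
Their cross gives offspring ratios 1/2 X^U X^U : 1/2 X^U X^u. Conditioning on Leila being unaffected, P(X^U X^u) = 1/2 / 1 = 1/2.

1/2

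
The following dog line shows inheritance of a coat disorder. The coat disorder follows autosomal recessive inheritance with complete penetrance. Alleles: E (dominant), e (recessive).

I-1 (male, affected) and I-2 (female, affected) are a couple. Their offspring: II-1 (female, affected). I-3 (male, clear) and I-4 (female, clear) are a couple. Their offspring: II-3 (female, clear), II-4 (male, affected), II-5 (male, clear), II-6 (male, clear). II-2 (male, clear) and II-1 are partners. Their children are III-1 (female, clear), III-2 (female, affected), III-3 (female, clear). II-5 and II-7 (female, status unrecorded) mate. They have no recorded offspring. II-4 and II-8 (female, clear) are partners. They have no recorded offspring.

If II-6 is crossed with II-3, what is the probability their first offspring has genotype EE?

I-3 is clear so carries E and passed e to II-4 (ee), so I-3 is Ee.
I-4 is clear so carries E and passed e to II-4 (ee), so I-4 is Ee.
II-6 is a clear offspring of I-3 (Ee) × I-4 (Ee), whose cross gives 1/4 EE : 1/2 Ee : 1/4 ee; conditioning on being clear, II-6 is EE with probability 1/3, Ee with probability 2/3.
II-3 is a clear offspring of I-3 (Ee) × I-4 (Ee), whose cross gives 1/4 EE : 1/2 Ee : 1/4 ee; conditioning on being clear, II-3 is EE with probability 1/3, Ee with probability 2/3.
Summing over parental genotype combinations, P(offspring has genotype EE) = 1/9·1 + 2/9·1/2 + 2/9·1/2 + 4/9·1/4 = 4/9.

4/9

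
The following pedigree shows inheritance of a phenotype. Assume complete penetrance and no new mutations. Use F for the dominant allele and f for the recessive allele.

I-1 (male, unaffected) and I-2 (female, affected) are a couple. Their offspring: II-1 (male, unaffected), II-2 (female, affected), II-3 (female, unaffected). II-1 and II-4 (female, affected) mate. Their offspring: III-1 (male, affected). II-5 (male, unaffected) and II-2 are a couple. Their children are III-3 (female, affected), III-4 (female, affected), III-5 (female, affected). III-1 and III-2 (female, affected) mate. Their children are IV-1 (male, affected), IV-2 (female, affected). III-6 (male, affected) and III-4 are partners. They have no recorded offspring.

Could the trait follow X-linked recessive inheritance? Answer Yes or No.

No

Under X-linked recessive, II-1 (unaffected, male) cannot arise from I-1 (unaffected) × I-2 (affected).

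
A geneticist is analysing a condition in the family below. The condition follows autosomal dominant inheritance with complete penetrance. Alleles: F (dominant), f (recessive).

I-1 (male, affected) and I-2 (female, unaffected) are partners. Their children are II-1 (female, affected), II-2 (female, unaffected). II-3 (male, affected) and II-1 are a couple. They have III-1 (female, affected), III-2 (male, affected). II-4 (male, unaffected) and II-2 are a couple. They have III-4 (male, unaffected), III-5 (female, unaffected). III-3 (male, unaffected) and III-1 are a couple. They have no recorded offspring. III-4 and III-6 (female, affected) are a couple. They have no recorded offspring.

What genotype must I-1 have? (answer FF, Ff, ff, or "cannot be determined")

Ff

From phenotype alone, I-1 is FF or Ff.
I-1 is affected so carries F and passed f to II-2 (ff), so I-1 is Ff.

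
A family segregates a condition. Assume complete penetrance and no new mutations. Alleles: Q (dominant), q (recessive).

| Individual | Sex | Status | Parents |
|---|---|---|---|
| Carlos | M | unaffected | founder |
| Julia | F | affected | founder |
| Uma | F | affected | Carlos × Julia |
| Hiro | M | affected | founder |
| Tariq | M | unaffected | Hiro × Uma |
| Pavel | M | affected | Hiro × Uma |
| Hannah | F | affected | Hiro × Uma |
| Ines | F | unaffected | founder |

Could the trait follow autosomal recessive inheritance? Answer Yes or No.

No

Under autosomal recessive, Tariq (unaffected, male) cannot arise from Hiro (affected) × Uma (affected).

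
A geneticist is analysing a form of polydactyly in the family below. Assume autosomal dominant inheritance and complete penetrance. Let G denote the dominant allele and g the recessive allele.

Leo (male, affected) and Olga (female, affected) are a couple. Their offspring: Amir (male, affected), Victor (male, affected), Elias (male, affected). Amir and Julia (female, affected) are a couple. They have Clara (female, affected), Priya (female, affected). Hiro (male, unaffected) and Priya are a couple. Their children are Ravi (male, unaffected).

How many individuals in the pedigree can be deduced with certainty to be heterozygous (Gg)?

1

Obligate heterozygotes: Priya is affected so carries G and passed g to Ravi (gg), so Priya is Gg.
Every other individual is either homozygous by phenotype or has at least one consistent homozygous assignment, so the count is 1.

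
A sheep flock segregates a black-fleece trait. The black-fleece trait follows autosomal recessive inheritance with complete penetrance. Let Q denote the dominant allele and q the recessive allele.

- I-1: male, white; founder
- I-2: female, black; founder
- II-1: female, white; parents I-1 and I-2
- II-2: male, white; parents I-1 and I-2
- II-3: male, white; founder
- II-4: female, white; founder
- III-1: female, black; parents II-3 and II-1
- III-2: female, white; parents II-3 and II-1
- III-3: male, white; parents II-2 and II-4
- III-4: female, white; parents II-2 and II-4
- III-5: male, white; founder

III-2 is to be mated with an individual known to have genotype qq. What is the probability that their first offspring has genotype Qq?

2/3

II-3 is white so carries Q and passed q to III-1 (qq), so II-3 is Qq.
II-1 is white so carries Q and received q from I-2 (qq), so II-1 is Qq.
III-2 is a white offspring of II-3 (Qq) × II-1 (Qq), whose cross gives 1/4 QQ : 1/2 Qq : 1/4 qq; conditioning on being white, III-2 is QQ with probability 1/3, Qq with probability 2/3.
Summing over parental genotype combinations, P(offspring has genotype Qq) = 1/3·1 + 2/3·1/2 = 2/3.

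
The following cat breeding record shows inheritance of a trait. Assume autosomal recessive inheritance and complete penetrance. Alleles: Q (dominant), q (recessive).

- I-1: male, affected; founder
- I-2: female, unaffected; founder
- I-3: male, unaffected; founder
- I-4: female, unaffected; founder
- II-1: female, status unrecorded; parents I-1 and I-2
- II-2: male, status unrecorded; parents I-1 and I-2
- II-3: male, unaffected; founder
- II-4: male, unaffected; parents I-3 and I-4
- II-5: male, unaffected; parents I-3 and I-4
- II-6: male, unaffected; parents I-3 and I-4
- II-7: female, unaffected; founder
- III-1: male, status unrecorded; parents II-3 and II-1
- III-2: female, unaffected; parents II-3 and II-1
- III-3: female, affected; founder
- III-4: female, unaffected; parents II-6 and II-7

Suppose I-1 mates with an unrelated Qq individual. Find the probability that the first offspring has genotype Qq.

I-1 is affected, so I-1 is qq.
The cross gives 1/2 Qq : 1/2 qq, so P(offspring has genotype Qq) = 1/2.

1/2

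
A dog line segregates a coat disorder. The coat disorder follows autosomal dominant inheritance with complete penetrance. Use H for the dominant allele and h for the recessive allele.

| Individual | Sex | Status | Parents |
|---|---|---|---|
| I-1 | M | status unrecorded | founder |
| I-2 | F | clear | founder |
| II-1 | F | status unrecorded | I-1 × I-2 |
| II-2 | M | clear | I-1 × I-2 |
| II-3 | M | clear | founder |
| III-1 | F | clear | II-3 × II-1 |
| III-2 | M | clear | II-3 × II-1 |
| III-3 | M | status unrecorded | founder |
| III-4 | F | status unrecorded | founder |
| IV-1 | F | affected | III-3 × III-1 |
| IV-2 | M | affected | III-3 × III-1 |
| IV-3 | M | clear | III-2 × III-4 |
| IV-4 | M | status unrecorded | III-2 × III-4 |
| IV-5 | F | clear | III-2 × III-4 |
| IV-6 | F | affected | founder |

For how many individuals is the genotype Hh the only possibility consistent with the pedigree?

Obligate heterozygotes: IV-1 is affected so carries H and received h from III-1 (hh), so IV-1 is Hh; IV-2 is affected so carries H and received h from III-1 (hh), so IV-2 is Hh.
Every other individual is either homozygous by phenotype or has at least one consistent homozygous assignment, so the count is 2.

2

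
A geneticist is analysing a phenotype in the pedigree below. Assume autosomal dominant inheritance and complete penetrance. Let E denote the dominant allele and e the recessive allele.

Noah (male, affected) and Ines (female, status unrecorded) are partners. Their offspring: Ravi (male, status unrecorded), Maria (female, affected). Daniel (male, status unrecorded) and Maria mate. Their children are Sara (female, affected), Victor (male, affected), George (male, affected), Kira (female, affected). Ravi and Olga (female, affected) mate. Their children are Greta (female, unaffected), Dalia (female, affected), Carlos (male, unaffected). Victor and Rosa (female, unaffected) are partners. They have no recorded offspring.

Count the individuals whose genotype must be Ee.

Obligate heterozygotes: Olga is affected so carries E and passed e to Greta (ee), so Olga is Ee.
Every other individual is either homozygous by phenotype or has at least one consistent homozygous assignment, so the count is 1.

1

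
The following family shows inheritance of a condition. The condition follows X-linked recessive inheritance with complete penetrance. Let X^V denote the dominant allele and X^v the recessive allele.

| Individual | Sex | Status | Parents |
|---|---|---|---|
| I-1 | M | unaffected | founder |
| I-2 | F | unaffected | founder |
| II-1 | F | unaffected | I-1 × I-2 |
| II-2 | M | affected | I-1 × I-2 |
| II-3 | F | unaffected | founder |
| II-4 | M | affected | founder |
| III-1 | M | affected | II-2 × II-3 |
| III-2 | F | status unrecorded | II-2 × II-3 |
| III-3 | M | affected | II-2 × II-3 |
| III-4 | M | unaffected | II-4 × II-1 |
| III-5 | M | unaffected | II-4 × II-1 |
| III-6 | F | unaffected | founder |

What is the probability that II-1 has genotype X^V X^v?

1/5

I-1 is unaffected, so I-1 is X^V Y.
I-2 is unaffected so carries V and passed v to II-2 (X^v Y), so I-2 is X^V X^v.
Their cross gives offspring ratios 1/2 X^V X^V : 1/2 X^V X^v. Conditioning on II-1 being unaffected, P(X^V X^v) = 1/2 / 1 = 1/2 before taking II-1's own offspring into account.
II-4 is affected, so II-4 is X^v Y.
Now use II-1's offspring. Probability of each recorded status — unaffected son III-4: 1/2 if II-1 is X^V X^v, 1 if X^V X^V; unaffected son III-5: 1/2 if II-1 is X^V X^v, 1 if X^V X^V.
Bayes: P(X^V X^v) = 1/2·1/4 / (1/2·1/4 + 1/2·1) = 1/5.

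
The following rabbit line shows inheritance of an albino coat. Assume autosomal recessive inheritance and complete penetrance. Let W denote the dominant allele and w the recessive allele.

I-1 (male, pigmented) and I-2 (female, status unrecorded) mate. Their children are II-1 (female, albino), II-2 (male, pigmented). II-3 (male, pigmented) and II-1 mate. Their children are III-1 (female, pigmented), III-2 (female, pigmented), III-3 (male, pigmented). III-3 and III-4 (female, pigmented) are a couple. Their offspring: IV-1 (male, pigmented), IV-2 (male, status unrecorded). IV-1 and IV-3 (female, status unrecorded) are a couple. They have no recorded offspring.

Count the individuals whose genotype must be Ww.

4

Obligate heterozygotes: I-1 is pigmented so carries W and passed w to II-1 (ww), so I-1 is Ww; III-1 is pigmented so carries W and received w from II-1 (ww), so III-1 is Ww; III-2 is pigmented so carries W and received w from II-1 (ww), so III-2 is Ww; III-3 is pigmented so carries W and received w from II-1 (ww), so III-3 is Ww.
Every other individual is either homozygous by phenotype or has at least one consistent homozygous assignment, so the count is 4.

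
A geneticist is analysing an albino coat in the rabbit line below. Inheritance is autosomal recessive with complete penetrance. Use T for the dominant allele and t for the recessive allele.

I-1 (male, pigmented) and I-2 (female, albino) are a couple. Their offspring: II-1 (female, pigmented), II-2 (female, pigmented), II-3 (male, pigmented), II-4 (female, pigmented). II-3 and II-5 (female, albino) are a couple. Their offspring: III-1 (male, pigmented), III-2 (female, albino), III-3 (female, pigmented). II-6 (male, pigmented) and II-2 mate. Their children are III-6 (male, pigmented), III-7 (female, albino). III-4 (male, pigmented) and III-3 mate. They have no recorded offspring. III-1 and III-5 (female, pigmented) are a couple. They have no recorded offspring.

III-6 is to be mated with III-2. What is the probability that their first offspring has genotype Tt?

II-6 is pigmented so carries T and passed t to III-7 (tt), so II-6 is Tt.
II-2 is pigmented so carries T and received t from I-2 (tt), so II-2 is Tt.
III-6 is a pigmented offspring of II-6 (Tt) × II-2 (Tt), whose cross gives 1/4 TT : 1/2 Tt : 1/4 tt; conditioning on being pigmented, III-6 is TT with probability 1/3, Tt with probability 2/3.
III-2 is albino, so III-2 is tt.
Summing over parental genotype combinations, P(offspring has genotype Tt) = 1/3·1 + 2/3·1/2 = 2/3.

2/3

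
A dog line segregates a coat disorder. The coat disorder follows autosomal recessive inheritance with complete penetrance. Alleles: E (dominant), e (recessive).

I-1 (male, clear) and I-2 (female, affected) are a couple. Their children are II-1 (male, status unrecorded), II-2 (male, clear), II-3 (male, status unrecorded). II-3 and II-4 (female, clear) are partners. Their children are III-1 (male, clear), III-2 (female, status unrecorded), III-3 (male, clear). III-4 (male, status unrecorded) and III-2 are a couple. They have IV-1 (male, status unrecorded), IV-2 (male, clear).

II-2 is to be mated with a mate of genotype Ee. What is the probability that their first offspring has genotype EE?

II-2 is clear so carries E and received e from I-2 (ee), so II-2 is Ee.
The cross gives 1/4 EE : 1/2 Ee : 1/4 ee, so P(offspring has genotype EE) = 1/4.

1/4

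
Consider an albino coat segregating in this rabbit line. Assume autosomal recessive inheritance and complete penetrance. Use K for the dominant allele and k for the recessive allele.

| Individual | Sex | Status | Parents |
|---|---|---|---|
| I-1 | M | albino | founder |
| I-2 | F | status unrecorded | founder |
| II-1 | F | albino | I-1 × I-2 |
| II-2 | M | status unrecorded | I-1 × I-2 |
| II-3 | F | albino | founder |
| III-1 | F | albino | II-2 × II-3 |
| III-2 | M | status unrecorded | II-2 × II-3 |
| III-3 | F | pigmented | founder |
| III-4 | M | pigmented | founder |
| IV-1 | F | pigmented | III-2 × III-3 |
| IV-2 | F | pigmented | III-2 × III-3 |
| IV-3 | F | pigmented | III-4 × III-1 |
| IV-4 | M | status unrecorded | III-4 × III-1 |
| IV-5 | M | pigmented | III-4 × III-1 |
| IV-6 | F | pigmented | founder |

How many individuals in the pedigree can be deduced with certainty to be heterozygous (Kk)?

2

Obligate heterozygotes: IV-3 is pigmented so carries K and received k from III-1 (kk), so IV-3 is Kk; IV-5 is pigmented so carries K and received k from III-1 (kk), so IV-5 is Kk.
Every other individual is either homozygous by phenotype or has at least one consistent homozygous assignment, so the count is 2.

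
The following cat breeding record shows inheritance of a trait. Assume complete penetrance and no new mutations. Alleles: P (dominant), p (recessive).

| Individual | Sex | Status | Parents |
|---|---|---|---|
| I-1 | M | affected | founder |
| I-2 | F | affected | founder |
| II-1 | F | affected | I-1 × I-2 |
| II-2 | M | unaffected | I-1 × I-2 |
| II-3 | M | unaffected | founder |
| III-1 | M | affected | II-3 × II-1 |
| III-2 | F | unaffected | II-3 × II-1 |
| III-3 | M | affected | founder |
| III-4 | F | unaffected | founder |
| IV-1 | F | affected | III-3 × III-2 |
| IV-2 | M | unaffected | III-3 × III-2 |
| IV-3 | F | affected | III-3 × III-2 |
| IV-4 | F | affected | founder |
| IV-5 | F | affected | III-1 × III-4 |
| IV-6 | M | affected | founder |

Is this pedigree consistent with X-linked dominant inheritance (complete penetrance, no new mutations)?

Yes

A consistent assignment under X-linked dominant exists: I-1 X^P Y, I-2 X^P X^p, II-1 X^P X^p, II-2 X^p Y, II-3 X^p Y, III-1 X^P Y, III-2 X^p X^p, III-3 X^P Y, III-4 X^p X^p, IV-1 X^P X^p, IV-2 X^p Y, IV-3 X^P X^p, IV-4 X^P X^P, IV-5 X^P X^p, IV-6 X^P Y.
In this assignment every recorded phenotype matches its genotype and every non-founder's genotype is obtainable from its parents' genotypes, so the pedigree is consistent.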